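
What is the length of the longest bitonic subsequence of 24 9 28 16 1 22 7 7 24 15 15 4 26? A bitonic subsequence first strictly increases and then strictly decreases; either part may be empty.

6

One longest bitonic subsequence is 9, 16, 22, 24, 15, 4 (positions 2,4,6,9,11,12): it rises to 24 then falls. Length 6 is optimal.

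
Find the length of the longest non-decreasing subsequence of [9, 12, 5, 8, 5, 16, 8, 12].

4

One longest non-decreasing subsequence is 5, 8, 8, 12 (positions 3,4,7,8), of length 4; no longer one exists.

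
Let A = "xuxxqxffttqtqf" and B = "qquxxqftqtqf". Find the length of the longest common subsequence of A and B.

A longest common subsequence is uxxqftqtqf (length 10); the LCS DP confirms no longer common subsequence exists.

10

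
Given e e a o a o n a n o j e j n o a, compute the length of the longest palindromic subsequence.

Using dp[i][j] = 2 + dp[i+1][j−1] if the ends match, else max(dp[i+1][j], dp[i][j−1]):
dp[1][16] = 9. A witness is aonjejnoa at positions 3,4,7,11,12,13,14,15,16.

9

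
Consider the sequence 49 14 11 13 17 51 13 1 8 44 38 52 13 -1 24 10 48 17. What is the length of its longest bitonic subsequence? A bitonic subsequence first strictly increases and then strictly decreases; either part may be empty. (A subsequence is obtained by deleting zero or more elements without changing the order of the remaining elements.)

8

One longest bitonic subsequence is 11, 13, 17, 51, 44, 38, 24, 17 (positions 3,4,5,6,10,11,15,18): it rises to 51 then falls. Length 8 is optimal.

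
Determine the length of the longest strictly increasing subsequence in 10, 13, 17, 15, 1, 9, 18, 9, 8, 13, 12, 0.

One longest increasing subsequence is 10, 13, 17, 18 (positions 1,2,3,7), of length 4; no longer one exists.

4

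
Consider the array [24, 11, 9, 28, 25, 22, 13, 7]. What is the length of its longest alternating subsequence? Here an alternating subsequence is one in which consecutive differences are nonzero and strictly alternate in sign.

Track the best alternating length ending on an up-step vs a down-step at each position: up/down = 1/1, 1/2, 1/2, 3/1, 3/4, 3/4, 3/4, 1/4.
The maximum over both is 4; one such subsequence is 24, 11, 28, 25.

4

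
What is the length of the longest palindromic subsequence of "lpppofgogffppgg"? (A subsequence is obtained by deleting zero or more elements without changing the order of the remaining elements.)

9

Using dp[i][j] = 2 + dp[i+1][j−1] if the ends match, else max(dp[i+1][j], dp[i][j−1]):
dp[1][15] = 9. A witness is ppfgogfpp at positions 3,4,6,7,8,9,11,12,13.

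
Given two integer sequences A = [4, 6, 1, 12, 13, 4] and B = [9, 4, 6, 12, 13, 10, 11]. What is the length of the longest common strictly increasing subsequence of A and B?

For each value that appears in both, track the longest common increasing run ending there.
The best achievable length is 4; one witness is 4, 6, 12, 13 (A-positions 1,2,4,5, B-positions 2,3,4,5).

4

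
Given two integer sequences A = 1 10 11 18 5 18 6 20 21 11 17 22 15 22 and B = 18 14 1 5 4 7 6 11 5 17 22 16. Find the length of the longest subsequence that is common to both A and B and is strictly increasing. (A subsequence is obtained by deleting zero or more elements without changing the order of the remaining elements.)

6

A longest common strictly increasing subsequence is 1, 5, 6, 11, 17, 22 (length 6); it appears in order in both A and B, and no longer such subsequence exists.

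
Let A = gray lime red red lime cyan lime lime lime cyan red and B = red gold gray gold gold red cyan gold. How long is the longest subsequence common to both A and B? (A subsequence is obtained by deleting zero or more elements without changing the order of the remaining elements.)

Backtracking the LCS table gives one alignment: gray (A1,B3) → red (A4,B6) → cyan (A6,B7).
So the longest common subsequence has length 3.

3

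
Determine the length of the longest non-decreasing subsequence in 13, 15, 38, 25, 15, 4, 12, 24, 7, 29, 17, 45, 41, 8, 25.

Let dp[i] be the longest non-decreasing subsequence ending at position i. Then dp = [1, 2, 3, 3, 3, 1, 2, 4, 2, 5, 4, 6, 6, 3, 5].
The maximum is 6; one witness is 13, 15, 15, 24, 29, 45 at positions 1,2,5,8,10,12.

6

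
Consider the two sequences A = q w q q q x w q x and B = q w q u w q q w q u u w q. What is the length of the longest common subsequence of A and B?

7

Backtracking the LCS table gives one alignment: q (A1,B3) → w (A2,B5) → q (A3,B6) → q (A4,B7) → q (A5,B9) → w (A7,B12) → q (A8,B13).
So the longest common subsequence has length 7.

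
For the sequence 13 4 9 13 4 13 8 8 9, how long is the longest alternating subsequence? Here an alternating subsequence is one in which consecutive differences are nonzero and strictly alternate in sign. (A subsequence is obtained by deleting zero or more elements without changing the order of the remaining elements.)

7

A longest alternating subsequence is 13, 4, 9, 4, 13, 8, 9 (positions 1,2,3,5,6,7,9); its 6 consecutive differences strictly alternate in sign, and length 7 is optimal.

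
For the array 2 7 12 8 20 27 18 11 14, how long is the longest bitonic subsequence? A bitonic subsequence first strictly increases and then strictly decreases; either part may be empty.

7

One longest bitonic subsequence is 2, 7, 12, 20, 27, 18, 14 (positions 1,2,3,5,6,7,9): it rises to 27 then falls. Length 7 is optimal.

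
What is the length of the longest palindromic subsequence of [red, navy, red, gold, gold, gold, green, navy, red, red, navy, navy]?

One longest palindromic subsequence is navy red gold gold gold red navy (positions 2,3,4,5,6,10,12); it reads the same forward and backward, and the interval DP gives dp[1][12] = 7.

7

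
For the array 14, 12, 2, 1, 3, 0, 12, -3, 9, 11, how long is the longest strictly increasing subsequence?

4

Let dp[i] be the longest increasing subsequence ending at position i. Then dp = [1, 1, 1, 1, 2, 1, 3, 1, 3, 4].
The maximum is 4; one witness is 2, 3, 9, 11 at positions 3,5,9,10.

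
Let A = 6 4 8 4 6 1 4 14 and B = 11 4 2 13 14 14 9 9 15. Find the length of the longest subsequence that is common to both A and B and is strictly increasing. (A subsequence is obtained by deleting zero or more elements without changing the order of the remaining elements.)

A longest common strictly increasing subsequence is 4, 14 (length 2); it appears in order in both A and B, and no longer such subsequence exists.

2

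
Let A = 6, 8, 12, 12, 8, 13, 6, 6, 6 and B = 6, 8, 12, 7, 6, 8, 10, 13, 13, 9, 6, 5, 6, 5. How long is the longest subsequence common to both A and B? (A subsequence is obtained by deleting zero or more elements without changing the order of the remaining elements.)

Backtracking the LCS table gives one alignment: 6 (A1,B1) → 8 (A2,B2) → 12 (A3,B3) → 8 (A5,B6) → 13 (A6,B9) → 6 (A7,B11) → 6 (A8,B13).
So the longest common subsequence has length 7.

7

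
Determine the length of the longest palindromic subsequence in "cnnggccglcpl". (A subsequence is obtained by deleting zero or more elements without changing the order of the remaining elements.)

Using dp[i][j] = 2 + dp[i+1][j−1] if the ends match, else max(dp[i+1][j], dp[i][j−1]):
dp[1][12] = 6. A witness is cgccgc at positions 1,5,6,7,8,10.

6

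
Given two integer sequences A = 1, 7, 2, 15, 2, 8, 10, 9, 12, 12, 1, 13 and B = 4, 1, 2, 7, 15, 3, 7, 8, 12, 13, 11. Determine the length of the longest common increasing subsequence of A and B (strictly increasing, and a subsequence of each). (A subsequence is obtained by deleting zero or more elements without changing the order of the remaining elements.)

5

A longest common strictly increasing subsequence is 1, 2, 8, 12, 13 (length 5); it appears in order in both A and B, and no longer such subsequence exists.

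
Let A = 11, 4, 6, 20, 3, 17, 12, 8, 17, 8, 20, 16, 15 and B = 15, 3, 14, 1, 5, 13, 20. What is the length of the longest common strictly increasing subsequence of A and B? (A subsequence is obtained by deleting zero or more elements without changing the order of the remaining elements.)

2

A longest common strictly increasing subsequence is 3, 20 (length 2); it appears in order in both A and B, and no longer such subsequence exists.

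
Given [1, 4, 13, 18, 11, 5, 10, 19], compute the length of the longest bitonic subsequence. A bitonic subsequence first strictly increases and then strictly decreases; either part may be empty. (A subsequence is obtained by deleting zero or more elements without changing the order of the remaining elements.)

6

One longest bitonic subsequence is 1, 4, 13, 18, 11, 10 (positions 1,2,3,4,5,7): it rises to 18 then falls. Length 6 is optimal.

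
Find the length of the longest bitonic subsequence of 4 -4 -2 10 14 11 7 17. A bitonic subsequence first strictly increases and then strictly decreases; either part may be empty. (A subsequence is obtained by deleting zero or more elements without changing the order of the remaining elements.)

6

One longest bitonic subsequence is -4, -2, 10, 14, 11, 7 (positions 2,3,4,5,6,7): it rises to 14 then falls. Length 6 is optimal.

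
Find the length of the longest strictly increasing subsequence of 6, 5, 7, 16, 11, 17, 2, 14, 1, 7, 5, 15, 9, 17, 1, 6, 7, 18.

7

Let dp[i] be the longest increasing subsequence ending at position i. Then dp = [1, 1, 2, 3, 3, 4, 1, 4, 1, 2, 2, 5, 3, 6, 1, 3, 4, 7].
The maximum is 7; one witness is 6, 7, 11, 14, 15, 17, 18 at positions 1,3,5,8,12,14,18.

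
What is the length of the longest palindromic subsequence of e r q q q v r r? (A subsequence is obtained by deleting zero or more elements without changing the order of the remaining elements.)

5

One longest palindromic subsequence is rqqqr (positions 2,3,4,5,8); it reads the same forward and backward, and the interval DP gives dp[1][8] = 5.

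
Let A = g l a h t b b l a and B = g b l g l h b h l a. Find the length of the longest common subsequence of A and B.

A longest common subsequence is glhbla (length 6); the LCS DP confirms no longer common subsequence exists.

6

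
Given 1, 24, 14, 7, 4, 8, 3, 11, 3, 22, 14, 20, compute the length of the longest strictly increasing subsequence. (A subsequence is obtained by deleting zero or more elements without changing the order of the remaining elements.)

Scanning left to right, the best length ending at each element is: 1→1, 24→2, 14→2, 7→2, 4→2, 8→3, 3→2, 11→4, 3→2, 22→5, 14→5, 20→6.
So the longest increasing subsequence has length 6, e.g. 1, 7, 8, 11, 14, 20.

6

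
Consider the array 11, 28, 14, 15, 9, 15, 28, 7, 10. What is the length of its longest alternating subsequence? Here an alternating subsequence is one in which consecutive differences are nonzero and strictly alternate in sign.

8

A longest alternating subsequence is 11, 28, 14, 15, 9, 15, 7, 10 (positions 1,2,3,4,5,6,8,9); its 7 consecutive differences strictly alternate in sign, and length 8 is optimal.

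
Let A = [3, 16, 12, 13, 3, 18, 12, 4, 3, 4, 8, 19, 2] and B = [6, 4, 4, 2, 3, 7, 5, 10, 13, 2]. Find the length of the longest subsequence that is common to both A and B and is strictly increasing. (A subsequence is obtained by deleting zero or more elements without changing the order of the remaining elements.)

2

For each value that appears in both, track the longest common increasing run ending there.
The best achievable length is 2; one witness is 3, 13 (A-positions 1,4, B-positions 5,9).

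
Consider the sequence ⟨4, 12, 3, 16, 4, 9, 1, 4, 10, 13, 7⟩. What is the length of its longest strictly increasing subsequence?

Let dp[i] be the longest increasing subsequence ending at position i. Then dp = [1, 2, 1, 3, 2, 3, 1, 2, 4, 5, 3].
The maximum is 5; one witness is 3, 4, 9, 10, 13 at positions 3,5,6,9,10.

5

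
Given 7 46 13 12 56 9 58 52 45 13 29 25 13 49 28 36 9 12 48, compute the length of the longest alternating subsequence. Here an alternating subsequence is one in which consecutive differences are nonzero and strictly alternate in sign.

14

Track the best alternating length ending on an up-step vs a down-step at each position: up/down = 1/1, 2/1, 2/3, 2/3, 4/1, 2/5, 6/1, 6/7, 6/7, 6/7, 8/7, 8/9, 6/9, 10/7, 10/11, 12/11, 2/13, 14/13, 14/11.
The maximum over both is 14; one such subsequence is 7, 46, 13, 56, 9, 58, 13, 29, 25, 49, 28, 36, 9, 12.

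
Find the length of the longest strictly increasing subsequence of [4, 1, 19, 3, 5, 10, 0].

One longest increasing subsequence is 1, 3, 5, 10 (positions 2,4,5,6), of length 4; no longer one exists.

4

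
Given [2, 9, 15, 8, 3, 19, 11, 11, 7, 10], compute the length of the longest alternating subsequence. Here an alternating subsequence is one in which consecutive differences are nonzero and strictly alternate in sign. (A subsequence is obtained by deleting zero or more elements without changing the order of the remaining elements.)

6

A longest alternating subsequence is 2, 9, 8, 19, 7, 10 (positions 1,2,4,6,9,10); its 5 consecutive differences strictly alternate in sign, and length 6 is optimal.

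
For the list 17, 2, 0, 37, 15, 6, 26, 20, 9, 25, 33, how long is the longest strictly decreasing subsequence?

One longest decreasing subsequence is 37, 26, 20, 9 (positions 4,7,8,9), of length 4; no longer one exists.

4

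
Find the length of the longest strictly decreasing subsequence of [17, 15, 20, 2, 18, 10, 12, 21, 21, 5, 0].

One longest decreasing subsequence is 17, 15, 10, 5, 0 (positions 1,2,6,10,11), of length 5; no longer one exists.

5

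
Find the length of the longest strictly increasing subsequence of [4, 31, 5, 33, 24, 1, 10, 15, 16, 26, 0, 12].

6

Scanning left to right, the best length ending at each element is: 4→1, 31→2, 5→2, 33→3, 24→3, 1→1, 10→3, 15→4, 16→5, 26→6, 0→1, 12→4.
So the longest increasing subsequence has length 6, e.g. 4, 5, 10, 15, 16, 26.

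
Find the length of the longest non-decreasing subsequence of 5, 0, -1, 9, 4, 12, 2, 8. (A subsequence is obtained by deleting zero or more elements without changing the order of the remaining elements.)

Scanning left to right, the best length ending at each element is: 5→1, 0→1, -1→1, 9→2, 4→2, 12→3, 2→2, 8→3.
So the longest non-decreasing subsequence has length 3, e.g. 5, 9, 12.

3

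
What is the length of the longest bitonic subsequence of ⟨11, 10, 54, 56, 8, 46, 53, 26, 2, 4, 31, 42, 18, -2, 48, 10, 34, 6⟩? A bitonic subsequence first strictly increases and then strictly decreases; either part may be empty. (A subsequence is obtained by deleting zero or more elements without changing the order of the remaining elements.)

8

One longest bitonic subsequence is 11, 54, 56, 53, 42, 18, 10, 6 (positions 1,3,4,7,12,13,16,18): it rises to 56 then falls. Length 8 is optimal.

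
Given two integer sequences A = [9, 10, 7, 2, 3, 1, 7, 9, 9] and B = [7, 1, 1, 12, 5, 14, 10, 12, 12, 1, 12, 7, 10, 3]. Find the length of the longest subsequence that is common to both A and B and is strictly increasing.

2

For each value that appears in both, track the longest common increasing run ending there.
The best achievable length is 2; one witness is 1, 7 (A-positions 6,7, B-positions 2,12).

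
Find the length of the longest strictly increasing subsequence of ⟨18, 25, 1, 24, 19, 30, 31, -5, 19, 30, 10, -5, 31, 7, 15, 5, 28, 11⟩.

Let dp[i] be the longest increasing subsequence ending at position i. Then dp = [1, 2, 1, 2, 2, 3, 4, 1, 2, 3, 2, 1, 4, 2, 3, 2, 4, 3].
The maximum is 4; one witness is 18, 25, 30, 31 at positions 1,2,6,7.

4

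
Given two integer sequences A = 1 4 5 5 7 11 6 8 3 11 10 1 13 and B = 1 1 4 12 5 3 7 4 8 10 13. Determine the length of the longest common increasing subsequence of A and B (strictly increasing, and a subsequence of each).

For each value that appears in both, track the longest common increasing run ending there.
The best achievable length is 7; one witness is 1, 4, 5, 7, 8, 10, 13 (A-positions 1,2,3,5,8,11,13, B-positions 1,3,5,7,9,10,11).

7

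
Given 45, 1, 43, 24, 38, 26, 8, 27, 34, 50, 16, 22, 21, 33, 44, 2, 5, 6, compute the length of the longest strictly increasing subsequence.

Scanning left to right, the best length ending at each element is: 45→1, 1→1, 43→2, 24→2, 38→3, 26→3, 8→2, 27→4, 34→5, 50→6, 16→3, 22→4, 21→4, 33→5, 44→6, 2→2, 5→3, 6→4.
So the longest increasing subsequence has length 6, e.g. 1, 24, 26, 27, 34, 50.

6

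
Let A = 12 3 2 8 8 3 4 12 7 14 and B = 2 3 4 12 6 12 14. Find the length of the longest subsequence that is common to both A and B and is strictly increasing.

5

A longest common strictly increasing subsequence is 2, 3, 4, 12, 14 (length 5); it appears in order in both A and B, and no longer such subsequence exists.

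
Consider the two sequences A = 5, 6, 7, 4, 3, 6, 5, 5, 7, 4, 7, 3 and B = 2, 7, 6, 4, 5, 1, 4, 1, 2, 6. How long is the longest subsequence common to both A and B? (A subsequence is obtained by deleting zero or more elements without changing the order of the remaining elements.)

A longest common subsequence is 6, 4, 5, 4 (length 4); the LCS DP confirms no longer common subsequence exists.

4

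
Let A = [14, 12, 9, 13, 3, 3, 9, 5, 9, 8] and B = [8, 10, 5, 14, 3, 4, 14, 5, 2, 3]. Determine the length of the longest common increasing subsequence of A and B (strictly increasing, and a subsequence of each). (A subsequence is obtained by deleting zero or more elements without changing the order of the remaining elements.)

A longest common strictly increasing subsequence is 3, 5 (length 2); it appears in order in both A and B, and no longer such subsequence exists.

2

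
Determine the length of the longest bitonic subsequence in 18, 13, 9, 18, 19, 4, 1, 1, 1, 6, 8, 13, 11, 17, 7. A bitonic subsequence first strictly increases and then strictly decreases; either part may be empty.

6

One longest bitonic subsequence is 13, 18, 19, 13, 11, 7 (positions 2,4,5,12,13,15): it rises to 19 then falls. Length 6 is optimal.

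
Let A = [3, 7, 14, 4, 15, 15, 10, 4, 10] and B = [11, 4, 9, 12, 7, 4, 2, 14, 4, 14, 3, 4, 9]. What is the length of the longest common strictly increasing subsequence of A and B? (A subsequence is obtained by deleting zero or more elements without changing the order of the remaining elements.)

2

A longest common strictly increasing subsequence is 7, 14 (length 2); it appears in order in both A and B, and no longer such subsequence exists.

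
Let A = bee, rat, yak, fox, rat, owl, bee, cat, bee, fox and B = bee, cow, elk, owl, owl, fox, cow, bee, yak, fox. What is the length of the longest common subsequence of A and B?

Backtracking the LCS table gives one alignment: bee (A1,B1) → fox (A4,B6) → bee (A7,B8) → fox (A10,B10).
So the longest common subsequence has length 4.

4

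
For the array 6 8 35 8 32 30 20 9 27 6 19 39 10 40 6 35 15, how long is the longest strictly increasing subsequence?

6

One longest increasing subsequence is 6, 8, 20, 27, 39, 40 (positions 1,2,7,9,12,14), of length 6; no longer one exists.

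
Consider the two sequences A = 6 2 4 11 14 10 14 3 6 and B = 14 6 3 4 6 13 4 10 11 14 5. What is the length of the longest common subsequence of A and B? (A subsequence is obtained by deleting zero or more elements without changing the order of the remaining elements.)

Backtracking the LCS table gives one alignment: 6 (A1,B5) → 4 (A3,B7) → 11 (A4,B9) → 14 (A5,B10).
So the longest common subsequence has length 4.

4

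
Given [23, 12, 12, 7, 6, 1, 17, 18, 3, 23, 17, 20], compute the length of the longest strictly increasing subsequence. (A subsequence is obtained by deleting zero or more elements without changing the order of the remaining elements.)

Scanning left to right, the best length ending at each element is: 23→1, 12→1, 12→1, 7→1, 6→1, 1→1, 17→2, 18→3, 3→2, 23→4, 17→3, 20→4.
So the longest increasing subsequence has length 4, e.g. 12, 17, 18, 23.

4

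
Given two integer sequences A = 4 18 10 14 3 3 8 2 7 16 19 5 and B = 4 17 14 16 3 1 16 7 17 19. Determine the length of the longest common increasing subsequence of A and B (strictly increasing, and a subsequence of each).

4

A longest common strictly increasing subsequence is 4, 14, 16, 19 (length 4); it appears in order in both A and B, and no longer such subsequence exists.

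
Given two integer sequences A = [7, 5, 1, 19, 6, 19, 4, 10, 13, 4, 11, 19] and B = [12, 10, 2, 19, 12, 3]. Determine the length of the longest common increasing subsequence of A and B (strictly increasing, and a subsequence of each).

A longest common strictly increasing subsequence is 10, 19 (length 2); it appears in order in both A and B, and no longer such subsequence exists.

2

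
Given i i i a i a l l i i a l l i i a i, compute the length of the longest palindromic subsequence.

12

Using dp[i][j] = 2 + dp[i+1][j−1] if the ends match, else max(dp[i+1][j], dp[i][j−1]):
dp[1][17] = 12. A witness is iailliilliai at positions 1,4,5,7,8,9,10,12,13,15,16,17.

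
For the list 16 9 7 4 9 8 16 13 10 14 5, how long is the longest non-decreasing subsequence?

One longest non-decreasing subsequence is 9, 9, 13, 14 (positions 2,5,8,10), of length 4; no longer one exists.

4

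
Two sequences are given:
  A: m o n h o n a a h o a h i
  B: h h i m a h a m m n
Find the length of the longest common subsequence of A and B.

4

A longest common subsequence is maha (length 4); the LCS DP confirms no longer common subsequence exists.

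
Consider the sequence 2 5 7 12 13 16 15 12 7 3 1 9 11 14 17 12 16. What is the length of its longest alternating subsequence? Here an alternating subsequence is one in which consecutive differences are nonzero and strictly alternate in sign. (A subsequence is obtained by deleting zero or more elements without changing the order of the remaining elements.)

Track the best alternating length ending on an up-step vs a down-step at each position: up/down = 1/1, 2/1, 2/1, 2/1, 2/1, 2/1, 2/3, 2/3, 2/3, 2/3, 1/3, 4/3, 4/3, 4/3, 4/1, 4/5, 6/5.
The maximum over both is 6; one such subsequence is 2, 13, 12, 14, 12, 16.

6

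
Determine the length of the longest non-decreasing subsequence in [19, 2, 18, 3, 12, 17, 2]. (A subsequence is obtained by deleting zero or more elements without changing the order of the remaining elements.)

4

Scanning left to right, the best length ending at each element is: 19→1, 2→1, 18→2, 3→2, 12→3, 17→4, 2→2.
So the longest non-decreasing subsequence has length 4, e.g. 2, 3, 12, 17.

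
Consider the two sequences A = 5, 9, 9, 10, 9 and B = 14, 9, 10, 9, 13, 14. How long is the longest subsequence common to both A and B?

3

Backtracking the LCS table gives one alignment: 9 (A3,B2) → 10 (A4,B3) → 9 (A5,B4).
So the longest common subsequence has length 3.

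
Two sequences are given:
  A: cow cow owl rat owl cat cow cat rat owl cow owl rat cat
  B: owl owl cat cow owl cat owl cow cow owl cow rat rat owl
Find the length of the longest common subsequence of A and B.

A longest common subsequence is owl, owl, cat, cow, cat, owl, cow, owl, rat (length 9); the LCS DP confirms no longer common subsequence exists.

9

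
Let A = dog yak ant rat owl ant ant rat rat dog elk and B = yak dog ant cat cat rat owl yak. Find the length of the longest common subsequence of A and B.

Backtracking the LCS table gives one alignment: dog (A1,B2) → ant (A3,B3) → rat (A4,B6) → owl (A5,B7).
So the longest common subsequence has length 4.

4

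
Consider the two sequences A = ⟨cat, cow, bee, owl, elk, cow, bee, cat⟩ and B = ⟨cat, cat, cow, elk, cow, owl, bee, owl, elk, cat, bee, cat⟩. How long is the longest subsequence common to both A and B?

7

A longest common subsequence is cat, cow, bee, owl, elk, bee, cat (length 7); the LCS DP confirms no longer common subsequence exists.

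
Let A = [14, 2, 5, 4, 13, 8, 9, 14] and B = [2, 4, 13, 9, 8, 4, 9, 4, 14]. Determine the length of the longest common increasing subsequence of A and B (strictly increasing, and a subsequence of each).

5

A longest common strictly increasing subsequence is 2, 4, 8, 9, 14 (length 5); it appears in order in both A and B, and no longer such subsequence exists.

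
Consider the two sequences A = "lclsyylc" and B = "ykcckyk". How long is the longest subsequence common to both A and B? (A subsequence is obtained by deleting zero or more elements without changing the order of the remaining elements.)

2

A longest common subsequence is cy (length 2); the LCS DP confirms no longer common subsequence exists.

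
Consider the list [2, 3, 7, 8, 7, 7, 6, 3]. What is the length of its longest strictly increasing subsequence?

4

Scanning left to right, the best length ending at each element is: 2→1, 3→2, 7→3, 8→4, 7→3, 7→3, 6→3, 3→2.
So the longest increasing subsequence has length 4, e.g. 2, 3, 7, 8.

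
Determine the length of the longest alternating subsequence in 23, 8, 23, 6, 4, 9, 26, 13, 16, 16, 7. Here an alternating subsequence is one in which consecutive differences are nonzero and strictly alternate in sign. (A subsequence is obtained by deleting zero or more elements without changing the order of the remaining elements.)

8

Track the best alternating length ending on an up-step vs a down-step at each position: up/down = 1/1, 1/2, 3/1, 1/4, 1/4, 5/4, 5/1, 5/6, 7/6, 7/6, 5/8.
The maximum over both is 8; one such subsequence is 23, 8, 23, 6, 26, 13, 16, 7.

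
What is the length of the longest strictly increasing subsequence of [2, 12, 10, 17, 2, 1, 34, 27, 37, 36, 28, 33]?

6

Scanning left to right, the best length ending at each element is: 2→1, 12→2, 10→2, 17→3, 2→1, 1→1, 34→4, 27→4, 37→5, 36→5, 28→5, 33→6.
So the longest increasing subsequence has length 6, e.g. 2, 12, 17, 27, 28, 33.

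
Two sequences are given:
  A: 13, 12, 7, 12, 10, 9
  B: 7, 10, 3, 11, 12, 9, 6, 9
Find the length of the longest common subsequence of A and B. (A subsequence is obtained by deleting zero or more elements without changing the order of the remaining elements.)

3

A longest common subsequence is 7, 12, 9 (length 3); the LCS DP confirms no longer common subsequence exists.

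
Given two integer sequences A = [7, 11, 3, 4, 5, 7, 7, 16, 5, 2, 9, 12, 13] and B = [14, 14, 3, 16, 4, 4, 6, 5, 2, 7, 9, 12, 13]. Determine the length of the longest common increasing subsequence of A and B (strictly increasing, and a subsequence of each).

For each value that appears in both, track the longest common increasing run ending there.
The best achievable length is 7; one witness is 3, 4, 5, 7, 9, 12, 13 (A-positions 3,4,5,6,11,12,13, B-positions 3,5,8,10,11,12,13).

7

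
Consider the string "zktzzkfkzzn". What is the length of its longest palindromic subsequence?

One longest palindromic subsequence is zzkfkzz (positions 4,5,6,7,8,9,10); it reads the same forward and backward, and the interval DP gives dp[1][11] = 7.

7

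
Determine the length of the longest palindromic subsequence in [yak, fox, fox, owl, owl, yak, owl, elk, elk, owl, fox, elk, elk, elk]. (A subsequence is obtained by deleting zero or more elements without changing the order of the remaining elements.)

7

One longest palindromic subsequence is fox owl owl yak owl owl fox (positions 3,4,5,6,7,10,11); it reads the same forward and backward, and the interval DP gives dp[1][14] = 7.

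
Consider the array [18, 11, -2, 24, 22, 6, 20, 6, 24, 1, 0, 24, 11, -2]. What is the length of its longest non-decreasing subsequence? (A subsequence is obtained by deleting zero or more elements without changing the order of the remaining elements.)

Scanning left to right, the best length ending at each element is: 18→1, 11→1, -2→1, 24→2, 22→2, 6→2, 20→3, 6→3, 24→4, 1→2, 0→2, 24→5, 11→4, -2→2.
So the longest non-decreasing subsequence has length 5, e.g. -2, 6, 20, 24, 24.

5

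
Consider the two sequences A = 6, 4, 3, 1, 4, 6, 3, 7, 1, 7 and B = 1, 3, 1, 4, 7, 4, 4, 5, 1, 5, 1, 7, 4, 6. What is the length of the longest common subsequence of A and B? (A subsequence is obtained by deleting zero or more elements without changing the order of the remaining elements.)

A longest common subsequence is 3, 1, 4, 7, 1, 7 (length 6); the LCS DP confirms no longer common subsequence exists.

6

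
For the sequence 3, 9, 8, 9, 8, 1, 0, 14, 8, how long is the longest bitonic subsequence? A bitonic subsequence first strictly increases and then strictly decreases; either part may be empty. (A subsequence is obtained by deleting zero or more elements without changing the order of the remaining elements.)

6

Let inc[i] be the LIS ending at i and dec[i] the longest strictly decreasing subsequence starting at i. inc = [1, 2, 2, 3, 2, 1, 1, 4, 2], dec = [3, 4, 3, 4, 3, 2, 1, 2, 1].
max_i inc[i]+dec[i]−1 = 6, with one witness 3, 8, 9, 8, 1, 0.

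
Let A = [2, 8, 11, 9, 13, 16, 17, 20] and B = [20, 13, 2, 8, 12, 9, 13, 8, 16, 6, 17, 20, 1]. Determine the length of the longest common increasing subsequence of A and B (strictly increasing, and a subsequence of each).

For each value that appears in both, track the longest common increasing run ending there.
The best achievable length is 7; one witness is 2, 8, 9, 13, 16, 17, 20 (A-positions 1,2,4,5,6,7,8, B-positions 3,4,6,7,9,11,12).

7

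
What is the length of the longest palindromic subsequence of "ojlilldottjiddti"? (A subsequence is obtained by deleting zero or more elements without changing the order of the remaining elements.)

Using dp[i][j] = 2 + dp[i+1][j−1] if the ends match, else max(dp[i+1][j], dp[i][j−1]):
dp[1][16] = 6. A witness is itddti at positions 4,9,13,14,15,16.

6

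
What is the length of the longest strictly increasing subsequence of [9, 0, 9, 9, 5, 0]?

2

Let dp[i] be the longest increasing subsequence ending at position i. Then dp = [1, 1, 2, 2, 2, 1].
The maximum is 2; one witness is 0, 9 at positions 2,3.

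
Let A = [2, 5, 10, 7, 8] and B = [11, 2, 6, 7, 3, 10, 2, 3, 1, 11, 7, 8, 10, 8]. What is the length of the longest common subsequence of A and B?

Backtracking the LCS table gives one alignment: 2 (A1,B2) → 10 (A3,B6) → 7 (A4,B11) → 8 (A5,B14).
So the longest common subsequence has length 4.

4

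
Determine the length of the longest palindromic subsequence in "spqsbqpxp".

5

Using dp[i][j] = 2 + dp[i+1][j−1] if the ends match, else max(dp[i+1][j], dp[i][j−1]):
dp[1][9] = 5. A witness is pqbqp at positions 2,3,5,6,9.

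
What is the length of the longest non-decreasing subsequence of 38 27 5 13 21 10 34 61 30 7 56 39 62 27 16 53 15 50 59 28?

Scanning left to right, the best length ending at each element is: 38→1, 27→1, 5→1, 13→2, 21→3, 10→2, 34→4, 61→5, 30→4, 7→2, 56→5, 39→5, 62→6, 27→4, 16→3, 53→6, 15→3, 50→6, 59→7, 28→5.
So the longest non-decreasing subsequence has length 7, e.g. 5, 13, 21, 34, 39, 53, 59.

7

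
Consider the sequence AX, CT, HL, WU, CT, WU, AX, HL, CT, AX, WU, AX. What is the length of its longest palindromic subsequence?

One longest palindromic subsequence is AX CT HL WU CT WU HL CT AX (positions 1,2,3,4,5,6,8,9,12); it reads the same forward and backward, and the interval DP gives dp[1][12] = 9.

9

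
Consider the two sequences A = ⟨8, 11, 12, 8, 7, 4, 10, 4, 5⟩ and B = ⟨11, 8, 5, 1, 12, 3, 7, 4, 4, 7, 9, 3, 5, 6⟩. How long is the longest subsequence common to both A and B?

Backtracking the LCS table gives one alignment: 8 (A1,B2) → 12 (A3,B5) → 7 (A5,B7) → 4 (A6,B8) → 4 (A8,B9) → 5 (A9,B13).
So the longest common subsequence has length 6.

6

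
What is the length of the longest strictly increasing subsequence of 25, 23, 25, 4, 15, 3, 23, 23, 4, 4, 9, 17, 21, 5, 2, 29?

6

Let dp[i] be the longest increasing subsequence ending at position i. Then dp = [1, 1, 2, 1, 2, 1, 3, 3, 2, 2, 3, 4, 5, 3, 1, 6].
The maximum is 6; one witness is 3, 4, 9, 17, 21, 29 at positions 6,9,11,12,13,16.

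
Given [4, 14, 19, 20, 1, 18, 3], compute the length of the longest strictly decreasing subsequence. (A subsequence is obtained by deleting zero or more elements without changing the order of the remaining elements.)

One longest decreasing subsequence is 19, 18, 3 (positions 3,6,7), of length 3; no longer one exists.

3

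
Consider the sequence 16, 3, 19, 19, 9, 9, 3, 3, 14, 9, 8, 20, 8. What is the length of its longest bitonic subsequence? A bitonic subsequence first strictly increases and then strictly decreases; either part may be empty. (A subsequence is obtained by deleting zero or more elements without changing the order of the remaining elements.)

5

One longest bitonic subsequence is 16, 19, 14, 9, 8 (positions 1,3,9,10,13): it rises to 19 then falls. Length 5 is optimal.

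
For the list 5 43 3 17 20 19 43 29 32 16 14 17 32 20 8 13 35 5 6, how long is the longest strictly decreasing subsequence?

Scanning left to right, the best length ending at each element is: 5→1, 43→1, 3→2, 17→2, 20→2, 19→3, 43→1, 29→2, 32→2, 16→4, 14→5, 17→4, 32→2, 20→3, 8→6, 13→6, 35→2, 5→7, 6→7.
So the longest decreasing subsequence has length 7, e.g. 43, 20, 19, 16, 14, 8, 5.

7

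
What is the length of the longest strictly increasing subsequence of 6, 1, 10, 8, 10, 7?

Let dp[i] be the longest increasing subsequence ending at position i. Then dp = [1, 1, 2, 2, 3, 2].
The maximum is 3; one witness is 6, 8, 10 at positions 1,4,5.

3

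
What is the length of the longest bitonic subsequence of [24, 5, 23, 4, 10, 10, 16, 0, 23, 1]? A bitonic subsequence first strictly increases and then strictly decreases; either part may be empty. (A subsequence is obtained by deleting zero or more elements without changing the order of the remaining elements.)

Let inc[i] be the LIS ending at i and dec[i] the longest strictly decreasing subsequence starting at i. inc = [1, 1, 2, 1, 2, 2, 3, 1, 4, 2], dec = [4, 3, 3, 2, 2, 2, 2, 1, 2, 1].
max_i inc[i]+dec[i]−1 = 5, with one witness 5, 10, 16, 23, 1.

5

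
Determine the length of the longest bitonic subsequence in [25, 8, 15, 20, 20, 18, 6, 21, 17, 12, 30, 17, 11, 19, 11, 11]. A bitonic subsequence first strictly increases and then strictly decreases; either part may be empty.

7

Let inc[i] be the LIS ending at i and dec[i] the longest strictly decreasing subsequence starting at i. inc = [1, 1, 2, 3, 3, 3, 1, 4, 3, 2, 5, 3, 2, 4, 2, 2], dec = [6, 2, 3, 5, 5, 4, 1, 4, 3, 2, 3, 2, 1, 2, 1, 1].
max_i inc[i]+dec[i]−1 = 7, with one witness 8, 15, 20, 18, 17, 12, 11.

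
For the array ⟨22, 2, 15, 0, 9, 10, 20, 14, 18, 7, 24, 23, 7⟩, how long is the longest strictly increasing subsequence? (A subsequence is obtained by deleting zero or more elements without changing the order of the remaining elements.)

Scanning left to right, the best length ending at each element is: 22→1, 2→1, 15→2, 0→1, 9→2, 10→3, 20→4, 14→4, 18→5, 7→2, 24→6, 23→6, 7→2.
So the longest increasing subsequence has length 6, e.g. 2, 9, 10, 14, 18, 24.

6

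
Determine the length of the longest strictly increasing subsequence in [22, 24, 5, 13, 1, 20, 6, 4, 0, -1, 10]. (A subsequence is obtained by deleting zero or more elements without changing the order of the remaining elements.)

Let dp[i] be the longest increasing subsequence ending at position i. Then dp = [1, 2, 1, 2, 1, 3, 2, 2, 1, 1, 3].
The maximum is 3; one witness is 5, 13, 20 at positions 3,4,6.

3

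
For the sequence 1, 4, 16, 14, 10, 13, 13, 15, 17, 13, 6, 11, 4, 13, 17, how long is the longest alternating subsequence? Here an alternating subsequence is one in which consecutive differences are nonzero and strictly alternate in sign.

8

A longest alternating subsequence is 1, 16, 10, 13, 6, 11, 4, 13 (positions 1,3,5,6,11,12,13,14); its 7 consecutive differences strictly alternate in sign, and length 8 is optimal.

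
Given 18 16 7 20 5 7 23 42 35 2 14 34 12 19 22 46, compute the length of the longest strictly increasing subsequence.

6

Let dp[i] be the longest increasing subsequence ending at position i. Then dp = [1, 1, 1, 2, 1, 2, 3, 4, 4, 1, 3, 4, 3, 4, 5, 6].
The maximum is 6; one witness is 5, 7, 14, 19, 22, 46 at positions 5,6,11,14,15,16.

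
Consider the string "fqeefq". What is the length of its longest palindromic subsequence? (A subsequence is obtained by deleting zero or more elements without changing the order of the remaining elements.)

4

One longest palindromic subsequence is qeeq (positions 2,3,4,6); it reads the same forward and backward, and the interval DP gives dp[1][6] = 4.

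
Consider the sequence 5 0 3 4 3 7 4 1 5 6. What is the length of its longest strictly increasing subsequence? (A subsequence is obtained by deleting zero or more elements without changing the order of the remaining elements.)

5

One longest increasing subsequence is 0, 3, 4, 5, 6 (positions 2,3,4,9,10), of length 5; no longer one exists.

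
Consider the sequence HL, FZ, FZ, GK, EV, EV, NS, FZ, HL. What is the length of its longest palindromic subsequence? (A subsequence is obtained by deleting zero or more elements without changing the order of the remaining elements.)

One longest palindromic subsequence is HL FZ EV EV FZ HL (positions 1,2,5,6,8,9); it reads the same forward and backward, and the interval DP gives dp[1][9] = 6.

6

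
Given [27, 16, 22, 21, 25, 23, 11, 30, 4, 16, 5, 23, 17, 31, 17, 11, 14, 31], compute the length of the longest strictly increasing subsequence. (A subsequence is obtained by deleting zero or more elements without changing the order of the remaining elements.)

5

One longest increasing subsequence is 16, 22, 25, 30, 31 (positions 2,3,5,8,14), of length 5; no longer one exists.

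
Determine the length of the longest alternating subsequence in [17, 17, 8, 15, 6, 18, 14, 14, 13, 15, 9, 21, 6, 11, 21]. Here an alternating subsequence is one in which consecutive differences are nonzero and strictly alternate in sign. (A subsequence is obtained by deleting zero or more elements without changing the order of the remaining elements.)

Track the best alternating length ending on an up-step vs a down-step at each position: up/down = 1/1, 1/1, 1/2, 3/2, 1/4, 5/1, 5/6, 5/6, 5/6, 7/6, 5/8, 9/1, 1/10, 11/10, 11/1.
The maximum over both is 11; one such subsequence is 17, 8, 15, 6, 18, 14, 15, 9, 21, 6, 11.

11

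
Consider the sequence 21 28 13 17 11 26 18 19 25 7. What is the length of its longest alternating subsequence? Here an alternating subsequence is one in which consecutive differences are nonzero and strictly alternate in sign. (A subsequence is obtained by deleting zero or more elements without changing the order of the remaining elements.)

Track the best alternating length ending on an up-step vs a down-step at each position: up/down = 1/1, 2/1, 1/3, 4/3, 1/5, 6/3, 6/7, 8/7, 8/7, 1/9.
The maximum over both is 9; one such subsequence is 21, 28, 13, 17, 11, 26, 18, 19, 7.

9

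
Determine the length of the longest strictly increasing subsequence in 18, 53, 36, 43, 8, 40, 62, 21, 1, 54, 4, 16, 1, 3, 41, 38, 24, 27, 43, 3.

6

Scanning left to right, the best length ending at each element is: 18→1, 53→2, 36→2, 43→3, 8→1, 40→3, 62→4, 21→2, 1→1, 54→4, 4→2, 16→3, 1→1, 3→2, 41→4, 38→4, 24→4, 27→5, 43→6, 3→2.
So the longest increasing subsequence has length 6, e.g. 1, 4, 16, 24, 27, 43.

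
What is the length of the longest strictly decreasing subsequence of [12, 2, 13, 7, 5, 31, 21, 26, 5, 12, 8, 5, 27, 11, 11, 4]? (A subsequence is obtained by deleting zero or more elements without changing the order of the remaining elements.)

6

Scanning left to right, the best length ending at each element is: 12→1, 2→2, 13→1, 7→2, 5→3, 31→1, 21→2, 26→2, 5→3, 12→3, 8→4, 5→5, 27→2, 11→4, 11→4, 4→6.
So the longest decreasing subsequence has length 6, e.g. 31, 21, 12, 8, 5, 4.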